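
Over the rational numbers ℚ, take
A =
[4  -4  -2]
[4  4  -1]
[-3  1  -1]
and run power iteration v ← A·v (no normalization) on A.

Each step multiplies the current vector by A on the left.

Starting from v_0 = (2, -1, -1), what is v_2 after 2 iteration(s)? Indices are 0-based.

v_0 = (2, -1, -1).
v_1 = A·v_0 = (14, 5, -6).
v_2 = A·v_1 = (48, 82, -31).

v_2 = (48, 82, -31)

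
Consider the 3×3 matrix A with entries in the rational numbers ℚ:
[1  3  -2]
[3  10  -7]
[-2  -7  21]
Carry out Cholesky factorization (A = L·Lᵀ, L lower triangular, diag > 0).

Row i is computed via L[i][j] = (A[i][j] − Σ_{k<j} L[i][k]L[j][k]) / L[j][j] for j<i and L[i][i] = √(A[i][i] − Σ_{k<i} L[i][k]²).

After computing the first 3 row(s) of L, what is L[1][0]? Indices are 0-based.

Step 1: L[0][0] = √(1) = 1.
  L[1][0] = (3) / L[0][0] = 3.
Step 2: L[1][1] = √(1) = 1.
  L[2][0] = (-2) / L[0][0] = -2.
  L[2][1] = (-1) / L[1][1] = -1.
Step 3: L[2][2] = √(16) = 4.

L[1][0] = 3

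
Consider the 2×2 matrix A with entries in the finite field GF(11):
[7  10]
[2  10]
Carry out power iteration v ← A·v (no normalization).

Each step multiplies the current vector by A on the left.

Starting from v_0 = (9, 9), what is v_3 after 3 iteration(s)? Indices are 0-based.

v_3 = (9, 1)

v_0 = (9, 9).
v_1 = A·v_0 = (10, 9).
v_2 = A·v_1 = (6, 0).
v_3 = A·v_2 = (9, 1).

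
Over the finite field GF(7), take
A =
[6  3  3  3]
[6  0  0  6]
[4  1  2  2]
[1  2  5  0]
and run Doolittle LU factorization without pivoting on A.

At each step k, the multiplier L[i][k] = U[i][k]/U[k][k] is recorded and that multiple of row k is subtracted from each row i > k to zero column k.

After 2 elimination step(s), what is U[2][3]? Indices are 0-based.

U[2][3] = 6

k=0: U[0][0]=6
  eliminate (1,0): mult=1, new row 1: (0, 4, 4, 3); set L[1][0]=1
  eliminate (2,0): mult=3, new row 2: (0, 6, 0, 0); set L[2][0]=3
  eliminate (3,0): mult=6, new row 3: (0, 5, 1, 3); set L[3][0]=6
k=1: U[1][1]=4
  eliminate (2,1): mult=5, new row 2: (0, 0, 1, 6); set L[2][1]=5
  eliminate (3,1): mult=3, new row 3: (0, 0, 3, 1); set L[3][1]=3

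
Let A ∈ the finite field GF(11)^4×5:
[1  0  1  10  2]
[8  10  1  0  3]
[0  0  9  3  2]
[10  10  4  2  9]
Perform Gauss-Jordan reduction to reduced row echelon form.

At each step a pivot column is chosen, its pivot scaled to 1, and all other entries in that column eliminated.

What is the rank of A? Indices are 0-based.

rank = 4

step 1: normalize row 0 (÷1) = (1, 0, 1, 10, 2)
  row 1: subtract 8×row0 = (0, 10, 4, 8, 9)
  row 3: subtract 10×row0 = (0, 10, 5, 1, 0)
step 2: normalize row 1 (÷10) = (0, 1, 7, 3, 2)
  row 3: subtract 10×row1 = (0, 0, 1, 4, 2)
step 3: normalize row 2 (÷9) = (0, 0, 1, 4, 10)
  row 0: subtract 1×row2 = (1, 0, 0, 6, 3)
  row 1: subtract 7×row2 = (0, 1, 0, 8, 9)
  row 3: subtract 1×row2 = (0, 0, 0, 0, 3)
skip col 3 (zero from row 3)
step 4: normalize row 3 (÷3) = (0, 0, 0, 0, 1)
  row 0: subtract 3×row3 = (1, 0, 0, 6, 0)
  row 1: subtract 9×row3 = (0, 1, 0, 8, 0)
  row 2: subtract 10×row3 = (0, 0, 1, 4, 0)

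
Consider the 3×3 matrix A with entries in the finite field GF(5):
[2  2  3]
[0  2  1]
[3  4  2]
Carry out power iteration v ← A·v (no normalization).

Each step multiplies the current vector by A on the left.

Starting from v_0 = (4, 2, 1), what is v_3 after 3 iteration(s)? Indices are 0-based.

v_0 = (4, 2, 1).
v_1 = A·v_0 = (0, 0, 2).
v_2 = A·v_1 = (1, 2, 4).
v_3 = A·v_2 = (3, 3, 4).

v_3 = (3, 3, 4)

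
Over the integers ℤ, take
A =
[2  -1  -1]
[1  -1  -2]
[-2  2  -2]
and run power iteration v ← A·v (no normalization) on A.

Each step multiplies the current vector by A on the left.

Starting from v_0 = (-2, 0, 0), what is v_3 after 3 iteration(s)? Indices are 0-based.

v_0 = (-2, 0, 0).
v_1 = A·v_0 = (-4, -2, 4).
v_2 = A·v_1 = (-10, -10, -4).
v_3 = A·v_2 = (-6, 8, 8).

v_3 = (-6, 8, 8)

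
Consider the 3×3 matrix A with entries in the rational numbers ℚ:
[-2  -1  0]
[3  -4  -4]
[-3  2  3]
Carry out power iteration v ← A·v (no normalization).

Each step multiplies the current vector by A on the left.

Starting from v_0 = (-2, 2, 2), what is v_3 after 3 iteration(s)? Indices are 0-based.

v_0 = (-2, 2, 2).
v_1 = A·v_0 = (2, -22, 16).
v_2 = A·v_1 = (18, 30, -2).
v_3 = A·v_2 = (-66, -58, 0).

v_3 = (-66, -58, 0)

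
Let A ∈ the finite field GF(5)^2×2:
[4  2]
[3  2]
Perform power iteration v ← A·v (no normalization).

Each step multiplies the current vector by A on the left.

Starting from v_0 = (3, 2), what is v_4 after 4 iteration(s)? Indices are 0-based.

v_4 = (3, 0)

v_0 = (3, 2).
v_1 = A·v_0 = (1, 3).
v_2 = A·v_1 = (0, 4).
v_3 = A·v_2 = (3, 3).
v_4 = A·v_3 = (3, 0).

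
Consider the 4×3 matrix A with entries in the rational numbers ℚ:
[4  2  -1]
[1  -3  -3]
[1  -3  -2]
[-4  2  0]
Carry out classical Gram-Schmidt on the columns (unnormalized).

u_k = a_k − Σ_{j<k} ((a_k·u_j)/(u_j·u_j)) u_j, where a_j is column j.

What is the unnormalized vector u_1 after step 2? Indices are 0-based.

u_1 = (46/17, -48/17, -48/17, 22/17)

Step 1: u_0 = a_0 = (4, 1, 1, -4).
Step 2: u_1 = a_1 − (-3/17)·u_0 = (46/17, -48/17, -48/17, 22/17).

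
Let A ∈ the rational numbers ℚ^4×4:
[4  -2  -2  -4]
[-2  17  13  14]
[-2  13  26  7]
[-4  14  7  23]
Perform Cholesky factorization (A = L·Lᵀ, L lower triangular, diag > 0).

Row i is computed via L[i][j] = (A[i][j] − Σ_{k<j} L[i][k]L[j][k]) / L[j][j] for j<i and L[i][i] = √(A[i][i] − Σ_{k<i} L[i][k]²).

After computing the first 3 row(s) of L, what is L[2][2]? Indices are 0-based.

L[2][2] = 4

Step 1: L[0][0] = √(4) = 2.
  L[1][0] = (-2) / L[0][0] = -1.
Step 2: L[1][1] = √(16) = 4.
  L[2][0] = (-2) / L[0][0] = -1.
  L[2][1] = (12) / L[1][1] = 3.
Step 3: L[2][2] = √(16) = 4.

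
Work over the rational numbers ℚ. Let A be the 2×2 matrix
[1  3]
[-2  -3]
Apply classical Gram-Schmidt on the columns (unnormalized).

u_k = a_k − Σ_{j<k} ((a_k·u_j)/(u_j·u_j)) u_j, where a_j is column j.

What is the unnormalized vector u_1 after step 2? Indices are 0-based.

Step 1: u_0 = a_0 = (1, -2).
Step 2: u_1 = a_1 − (9/5)·u_0 = (6/5, 3/5).

u_1 = (6/5, 3/5)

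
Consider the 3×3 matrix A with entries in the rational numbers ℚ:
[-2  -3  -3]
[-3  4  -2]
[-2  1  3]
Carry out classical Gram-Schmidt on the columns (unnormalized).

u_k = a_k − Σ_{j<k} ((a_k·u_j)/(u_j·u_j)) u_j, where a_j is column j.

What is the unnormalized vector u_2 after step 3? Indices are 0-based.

u_2 = (-205/189, -328/189, 697/189)

Step 1: u_0 = a_0 = (-2, -3, -2).
Step 2: u_1 = a_1 − (-8/17)·u_0 = (-67/17, 44/17, 1/17).
Step 3: u_2 = a_2 − (6/17)·u_0 − (58/189)·u_1 = (-205/189, -328/189, 697/189).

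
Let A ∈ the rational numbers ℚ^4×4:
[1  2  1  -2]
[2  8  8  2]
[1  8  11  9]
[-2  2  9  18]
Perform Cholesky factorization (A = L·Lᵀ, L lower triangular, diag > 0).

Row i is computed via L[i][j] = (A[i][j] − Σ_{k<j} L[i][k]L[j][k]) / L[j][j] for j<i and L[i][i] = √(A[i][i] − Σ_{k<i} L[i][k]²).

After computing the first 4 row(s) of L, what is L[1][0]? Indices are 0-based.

Step 1: L[0][0] = √(1) = 1.
  L[1][0] = (2) / L[0][0] = 2.
Step 2: L[1][1] = √(4) = 2.
  L[2][0] = (1) / L[0][0] = 1.
  L[2][1] = (6) / L[1][1] = 3.
Step 3: L[2][2] = √(1) = 1.
  L[3][0] = (-2) / L[0][0] = -2.
  L[3][1] = (6) / L[1][1] = 3.
  L[3][2] = (2) / L[2][2] = 2.
Step 4: L[3][3] = √(1) = 1.

L[1][0] = 2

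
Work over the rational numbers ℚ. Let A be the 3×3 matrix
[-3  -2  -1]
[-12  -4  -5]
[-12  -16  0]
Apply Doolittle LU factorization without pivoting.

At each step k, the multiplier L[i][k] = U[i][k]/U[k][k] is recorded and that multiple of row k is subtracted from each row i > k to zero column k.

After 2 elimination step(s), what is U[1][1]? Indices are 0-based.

[col 0] pivot -3
  R1 -= 4*R0 → (0, 4, -1)  (L[1][0] := 4)
  R2 -= 4*R0 → (0, -8, 4)  (L[2][0] := 4)
[col 1] pivot 4
  R2 -= -2*R1 → (0, 0, 2)  (L[2][1] := -2)

U[1][1] = 4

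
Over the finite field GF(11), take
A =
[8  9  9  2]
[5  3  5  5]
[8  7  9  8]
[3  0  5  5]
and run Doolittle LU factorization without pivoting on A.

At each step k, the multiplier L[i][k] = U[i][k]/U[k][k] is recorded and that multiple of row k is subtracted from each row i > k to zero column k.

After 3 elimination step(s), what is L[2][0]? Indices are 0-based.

L[2][0] = 1

k=0: U[0][0]=8
  eliminate (1,0): mult=2, new row 1: (0, 7, 9, 1); set L[1][0]=2
  eliminate (2,0): mult=1, new row 2: (0, 9, 0, 6); set L[2][0]=1
  eliminate (3,0): mult=10, new row 3: (0, 9, 3, 7); set L[3][0]=10
k=1: U[1][1]=7
  eliminate (2,1): mult=6, new row 2: (0, 0, 1, 0); set L[2][1]=6
  eliminate (3,1): mult=6, new row 3: (0, 0, 4, 1); set L[3][1]=6
k=2: U[2][2]=1
  eliminate (3,2): mult=4, new row 3: (0, 0, 0, 1); set L[3][2]=4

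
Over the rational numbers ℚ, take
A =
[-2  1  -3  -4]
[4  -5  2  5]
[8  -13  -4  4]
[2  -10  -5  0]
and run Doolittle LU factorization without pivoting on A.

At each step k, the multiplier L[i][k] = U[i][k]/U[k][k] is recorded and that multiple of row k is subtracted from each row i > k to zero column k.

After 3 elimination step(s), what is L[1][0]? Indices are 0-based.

k=0: U[0][0]=-2
  eliminate (1,0): mult=-2, new row 1: (0, -3, -4, -3); set L[1][0]=-2
  eliminate (2,0): mult=-4, new row 2: (0, -9, -16, -12); set L[2][0]=-4
  eliminate (3,0): mult=-1, new row 3: (0, -9, -8, -4); set L[3][0]=-1
k=1: U[1][1]=-3
  eliminate (2,1): mult=3, new row 2: (0, 0, -4, -3); set L[2][1]=3
  eliminate (3,1): mult=3, new row 3: (0, 0, 4, 5); set L[3][1]=3
k=2: U[2][2]=-4
  eliminate (3,2): mult=-1, new row 3: (0, 0, 0, 2); set L[3][2]=-1

L[1][0] = -2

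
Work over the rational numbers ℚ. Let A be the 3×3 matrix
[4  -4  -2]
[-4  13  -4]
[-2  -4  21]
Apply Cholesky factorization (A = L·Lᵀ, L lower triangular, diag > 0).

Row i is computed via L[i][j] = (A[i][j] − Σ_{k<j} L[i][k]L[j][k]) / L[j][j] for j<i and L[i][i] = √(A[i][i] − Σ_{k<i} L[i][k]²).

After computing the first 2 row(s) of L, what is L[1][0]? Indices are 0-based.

Step 1: L[0][0] = √(4) = 2.
  L[1][0] = (-4) / L[0][0] = -2.
Step 2: L[1][1] = √(9) = 3.

L[1][0] = -2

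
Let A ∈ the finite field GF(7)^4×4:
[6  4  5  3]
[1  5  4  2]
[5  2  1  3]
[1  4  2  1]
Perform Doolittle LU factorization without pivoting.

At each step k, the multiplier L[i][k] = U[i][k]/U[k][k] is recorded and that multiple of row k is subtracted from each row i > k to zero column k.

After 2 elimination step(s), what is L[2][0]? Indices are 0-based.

k=0: U[0][0]=6
  eliminate (1,0): mult=6, new row 1: (0, 2, 2, 5); set L[1][0]=6
  eliminate (2,0): mult=2, new row 2: (0, 1, 5, 4); set L[2][0]=2
  eliminate (3,0): mult=6, new row 3: (0, 1, 0, 4); set L[3][0]=6
k=1: U[1][1]=2
  eliminate (2,1): mult=4, new row 2: (0, 0, 4, 5); set L[2][1]=4
  eliminate (3,1): mult=4, new row 3: (0, 0, 6, 5); set L[3][1]=4

L[2][0] = 2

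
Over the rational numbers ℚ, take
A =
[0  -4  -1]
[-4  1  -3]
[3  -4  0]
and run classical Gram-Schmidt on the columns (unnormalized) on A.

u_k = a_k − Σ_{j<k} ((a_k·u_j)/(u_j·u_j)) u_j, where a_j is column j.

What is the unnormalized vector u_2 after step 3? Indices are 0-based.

u_2 = (299/569, -276/569, -368/569)

Step 1: u_0 = a_0 = (0, -4, 3).
Step 2: u_1 = a_1 − (-16/25)·u_0 = (-4, -39/25, -52/25).
Step 3: u_2 = a_2 − (12/25)·u_0 − (217/569)·u_1 = (299/569, -276/569, -368/569).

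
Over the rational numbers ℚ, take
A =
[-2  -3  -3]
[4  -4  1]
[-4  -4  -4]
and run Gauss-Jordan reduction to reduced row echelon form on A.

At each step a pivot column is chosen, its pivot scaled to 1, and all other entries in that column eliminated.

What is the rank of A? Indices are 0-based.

rank = 3

step 1: normalize row 0 (÷-2) = (1, 3/2, 3/2)
  row 1: subtract 4×row0 = (0, -10, -5)
  row 2: subtract -4×row0 = (0, 2, 2)
step 2: normalize row 1 (÷-10) = (0, 1, 1/2)
  row 0: subtract 3/2×row1 = (1, 0, 3/4)
  row 2: subtract 2×row1 = (0, 0, 1)
step 3: normalize row 2 (÷1) = (0, 0, 1)
  row 0: subtract 3/4×row2 = (1, 0, 0)
  row 1: subtract 1/2×row2 = (0, 1, 0)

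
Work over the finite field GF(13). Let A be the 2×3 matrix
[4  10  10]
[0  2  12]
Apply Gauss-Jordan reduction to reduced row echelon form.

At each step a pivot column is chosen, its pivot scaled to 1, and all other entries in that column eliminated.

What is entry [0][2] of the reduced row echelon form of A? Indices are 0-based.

pivot(0,0)=4: scale R0 → (1, 9, 9)
pivot(1,1)=2: scale R1 → (0, 1, 6)
  clear (0,1): R0 −= (9)R1 → (1, 0, 7)

M[0][2] = 7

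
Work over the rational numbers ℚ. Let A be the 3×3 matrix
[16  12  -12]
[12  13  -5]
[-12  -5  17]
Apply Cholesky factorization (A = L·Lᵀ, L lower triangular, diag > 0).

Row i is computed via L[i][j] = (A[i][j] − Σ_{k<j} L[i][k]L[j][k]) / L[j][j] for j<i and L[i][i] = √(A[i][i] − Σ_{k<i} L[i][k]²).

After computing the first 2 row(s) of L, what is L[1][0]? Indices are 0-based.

Step 1: L[0][0] = √(16) = 4.
  L[1][0] = (12) / L[0][0] = 3.
Step 2: L[1][1] = √(4) = 2.

L[1][0] = 3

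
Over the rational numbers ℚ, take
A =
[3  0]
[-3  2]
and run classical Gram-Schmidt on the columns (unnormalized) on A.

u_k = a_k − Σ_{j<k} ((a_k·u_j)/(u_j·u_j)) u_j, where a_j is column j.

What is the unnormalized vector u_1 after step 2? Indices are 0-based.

Step 1: u_0 = a_0 = (3, -3).
Step 2: u_1 = a_1 − (-1/3)·u_0 = (1, 1).

u_1 = (1, 1)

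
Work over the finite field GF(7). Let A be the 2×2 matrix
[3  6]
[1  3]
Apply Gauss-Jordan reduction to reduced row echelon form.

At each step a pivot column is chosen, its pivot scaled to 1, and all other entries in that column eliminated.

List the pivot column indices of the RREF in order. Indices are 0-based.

pivot columns: 0, 1

pivot(0,0)=3: scale R0 → (1, 2)
  clear (1,0): R1 −= (1)R0 → (0, 1)
pivot(1,1)=1: scale R1 → (0, 1)
  clear (0,1): R0 −= (2)R1 → (1, 0)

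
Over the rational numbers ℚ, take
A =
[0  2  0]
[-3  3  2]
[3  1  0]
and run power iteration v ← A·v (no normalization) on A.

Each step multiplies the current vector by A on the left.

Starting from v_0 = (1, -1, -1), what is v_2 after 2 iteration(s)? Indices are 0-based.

v_2 = (-16, -14, -14)

v_0 = (1, -1, -1).
v_1 = A·v_0 = (-2, -8, 2).
v_2 = A·v_1 = (-16, -14, -14).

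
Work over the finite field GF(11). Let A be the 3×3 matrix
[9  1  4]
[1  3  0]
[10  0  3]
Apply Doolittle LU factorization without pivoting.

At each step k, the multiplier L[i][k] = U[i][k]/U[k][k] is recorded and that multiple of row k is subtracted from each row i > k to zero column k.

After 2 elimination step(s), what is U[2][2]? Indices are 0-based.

[col 0] pivot 9
  R1 -= 5*R0 → (0, 9, 2)  (L[1][0] := 5)
  R2 -= 6*R0 → (0, 5, 1)  (L[2][0] := 6)
[col 1] pivot 9
  R2 -= 3*R1 → (0, 0, 6)  (L[2][1] := 3)

U[2][2] = 6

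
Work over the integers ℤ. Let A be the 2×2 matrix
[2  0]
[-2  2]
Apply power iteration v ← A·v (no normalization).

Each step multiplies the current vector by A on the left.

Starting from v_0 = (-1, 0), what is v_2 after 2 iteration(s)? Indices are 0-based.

v_0 = (-1, 0).
v_1 = A·v_0 = (-2, 2).
v_2 = A·v_1 = (-4, 8).

v_2 = (-4, 8)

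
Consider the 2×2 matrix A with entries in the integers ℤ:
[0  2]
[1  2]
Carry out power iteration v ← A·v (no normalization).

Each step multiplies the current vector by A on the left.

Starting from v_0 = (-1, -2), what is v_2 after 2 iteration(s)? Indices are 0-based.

v_2 = (-10, -14)

v_0 = (-1, -2).
v_1 = A·v_0 = (-4, -5).
v_2 = A·v_1 = (-10, -14).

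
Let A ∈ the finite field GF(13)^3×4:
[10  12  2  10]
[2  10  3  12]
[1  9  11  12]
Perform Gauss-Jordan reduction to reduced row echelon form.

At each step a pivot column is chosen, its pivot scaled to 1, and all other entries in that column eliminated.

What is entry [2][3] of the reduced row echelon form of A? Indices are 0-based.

[1] R0 /= 10  ⇒  (1, 9, 8, 1)
     R1 -= 2·R0  ⇒  (0, 5, 0, 10)
     R2 -= 1·R0  ⇒  (0, 0, 3, 11)
[2] R1 /= 5  ⇒  (0, 1, 0, 2)
     R0 -= 9·R1  ⇒  (1, 0, 8, 9)
[3] R2 /= 3  ⇒  (0, 0, 1, 8)
     R0 -= 8·R2  ⇒  (1, 0, 0, 10)

M[2][3] = 8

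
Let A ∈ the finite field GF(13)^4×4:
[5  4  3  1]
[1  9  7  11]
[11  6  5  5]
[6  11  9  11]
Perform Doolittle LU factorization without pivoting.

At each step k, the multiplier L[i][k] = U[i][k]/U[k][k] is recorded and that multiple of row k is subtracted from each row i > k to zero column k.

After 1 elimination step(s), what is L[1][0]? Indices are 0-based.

k=0: U[0][0]=5
  eliminate (1,0): mult=8, new row 1: (0, 3, 9, 3); set L[1][0]=8
  eliminate (2,0): mult=10, new row 2: (0, 5, 1, 8); set L[2][0]=10
  eliminate (3,0): mult=9, new row 3: (0, 1, 8, 2); set L[3][0]=9

L[1][0] = 8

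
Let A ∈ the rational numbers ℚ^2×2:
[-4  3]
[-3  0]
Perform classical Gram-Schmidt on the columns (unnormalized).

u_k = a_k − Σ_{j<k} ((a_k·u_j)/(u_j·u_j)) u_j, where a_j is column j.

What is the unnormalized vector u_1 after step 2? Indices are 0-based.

Step 1: u_0 = a_0 = (-4, -3).
Step 2: u_1 = a_1 − (-12/25)·u_0 = (27/25, -36/25).

u_1 = (27/25, -36/25)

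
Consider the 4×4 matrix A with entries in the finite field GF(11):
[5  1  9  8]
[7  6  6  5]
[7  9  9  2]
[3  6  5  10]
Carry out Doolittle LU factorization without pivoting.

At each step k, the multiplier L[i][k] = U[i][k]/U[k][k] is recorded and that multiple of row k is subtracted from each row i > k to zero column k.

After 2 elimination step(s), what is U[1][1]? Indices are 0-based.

U[1][1] = 9

[col 0] pivot 5
  R1 -= 8*R0 → (0, 9, 0, 7)  (L[1][0] := 8)
  R2 -= 8*R0 → (0, 1, 3, 4)  (L[2][0] := 8)
  R3 -= 5*R0 → (0, 1, 4, 3)  (L[3][0] := 5)
[col 1] pivot 9
  R2 -= 5*R1 → (0, 0, 3, 2)  (L[2][1] := 5)
  R3 -= 5*R1 → (0, 0, 4, 1)  (L[3][1] := 5)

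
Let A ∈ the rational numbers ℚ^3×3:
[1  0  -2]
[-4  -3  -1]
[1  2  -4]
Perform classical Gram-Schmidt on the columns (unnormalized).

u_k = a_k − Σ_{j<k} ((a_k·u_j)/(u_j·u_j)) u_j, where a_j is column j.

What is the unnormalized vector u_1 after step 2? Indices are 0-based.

Step 1: u_0 = a_0 = (1, -4, 1).
Step 2: u_1 = a_1 − (7/9)·u_0 = (-7/9, 1/9, 11/9).

u_1 = (-7/9, 1/9, 11/9)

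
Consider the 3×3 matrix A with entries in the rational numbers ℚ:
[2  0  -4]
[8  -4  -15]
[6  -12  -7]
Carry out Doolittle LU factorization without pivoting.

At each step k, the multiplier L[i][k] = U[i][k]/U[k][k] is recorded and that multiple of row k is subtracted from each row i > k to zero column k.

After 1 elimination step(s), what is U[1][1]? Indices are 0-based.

[col 0] pivot 2
  R1 -= 4*R0 → (0, -4, 1)  (L[1][0] := 4)
  R2 -= 3*R0 → (0, -12, 5)  (L[2][0] := 3)

U[1][1] = -4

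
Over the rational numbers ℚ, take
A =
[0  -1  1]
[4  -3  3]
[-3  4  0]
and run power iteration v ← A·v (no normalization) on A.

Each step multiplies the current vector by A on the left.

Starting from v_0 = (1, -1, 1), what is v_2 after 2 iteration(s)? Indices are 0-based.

v_2 = (-17, -43, 34)

v_0 = (1, -1, 1).
v_1 = A·v_0 = (2, 10, -7).
v_2 = A·v_1 = (-17, -43, 34).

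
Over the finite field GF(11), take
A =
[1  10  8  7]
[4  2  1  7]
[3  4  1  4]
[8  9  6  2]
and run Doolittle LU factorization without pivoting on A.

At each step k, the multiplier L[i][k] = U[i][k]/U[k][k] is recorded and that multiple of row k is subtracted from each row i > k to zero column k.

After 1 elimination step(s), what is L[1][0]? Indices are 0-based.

k=0: U[0][0]=1
  eliminate (1,0): mult=4, new row 1: (0, 6, 2, 1); set L[1][0]=4
  eliminate (2,0): mult=3, new row 2: (0, 7, 10, 5); set L[2][0]=3
  eliminate (3,0): mult=8, new row 3: (0, 6, 8, 1); set L[3][0]=8

L[1][0] = 4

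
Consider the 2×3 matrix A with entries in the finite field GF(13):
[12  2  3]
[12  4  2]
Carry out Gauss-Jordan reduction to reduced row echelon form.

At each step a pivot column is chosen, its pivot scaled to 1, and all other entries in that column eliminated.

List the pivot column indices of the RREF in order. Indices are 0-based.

step 1: normalize row 0 (÷12) = (1, 11, 10)
  row 1: subtract 12×row0 = (0, 2, 12)
step 2: normalize row 1 (÷2) = (0, 1, 6)
  row 0: subtract 11×row1 = (1, 0, 9)

pivot columns: 0, 1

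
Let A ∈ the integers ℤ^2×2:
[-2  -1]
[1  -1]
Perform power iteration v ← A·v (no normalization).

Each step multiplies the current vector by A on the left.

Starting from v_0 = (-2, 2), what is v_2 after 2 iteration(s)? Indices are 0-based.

v_2 = (0, 6)

v_0 = (-2, 2).
v_1 = A·v_0 = (2, -4).
v_2 = A·v_1 = (0, 6).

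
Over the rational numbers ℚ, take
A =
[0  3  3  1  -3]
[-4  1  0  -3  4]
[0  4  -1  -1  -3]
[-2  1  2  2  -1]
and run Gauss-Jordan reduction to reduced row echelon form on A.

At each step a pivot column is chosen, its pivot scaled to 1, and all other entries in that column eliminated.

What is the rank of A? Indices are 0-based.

rank = 4

pivot(0,0): swap R0↔R1
pivot(0,0)=-4: scale R0 → (1, -1/4, 0, 3/4, -1)
  clear (3,0): R3 −= (-2)R0 → (0, 1/2, 2, 7/2, -3)
pivot(1,1)=3: scale R1 → (0, 1, 1, 1/3, -1)
  clear (0,1): R0 −= (-1/4)R1 → (1, 0, 1/4, 5/6, -5/4)
  clear (2,1): R2 −= (4)R1 → (0, 0, -5, -7/3, 1)
  clear (3,1): R3 −= (1/2)R1 → (0, 0, 3/2, 10/3, -5/2)
pivot(2,2)=-5: scale R2 → (0, 0, 1, 7/15, -1/5)
  clear (0,2): R0 −= (1/4)R2 → (1, 0, 0, 43/60, -6/5)
  clear (1,2): R1 −= (1)R2 → (0, 1, 0, -2/15, -4/5)
  clear (3,2): R3 −= (3/2)R2 → (0, 0, 0, 79/30, -11/5)
pivot(3,3)=79/30: scale R3 → (0, 0, 0, 1, -66/79)
  clear (0,3): R0 −= (43/60)R3 → (1, 0, 0, 0, -95/158)
  clear (1,3): R1 −= (-2/15)R3 → (0, 1, 0, 0, -72/79)
  clear (2,3): R2 −= (7/15)R3 → (0, 0, 1, 0, 15/79)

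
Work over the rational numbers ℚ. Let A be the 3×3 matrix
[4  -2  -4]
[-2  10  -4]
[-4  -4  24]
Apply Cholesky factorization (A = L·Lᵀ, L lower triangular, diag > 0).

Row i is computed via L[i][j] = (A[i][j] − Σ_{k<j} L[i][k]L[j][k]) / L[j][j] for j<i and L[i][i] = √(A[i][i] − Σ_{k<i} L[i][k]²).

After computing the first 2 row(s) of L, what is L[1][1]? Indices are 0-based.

L[1][1] = 3

Step 1: L[0][0] = √(4) = 2.
  L[1][0] = (-2) / L[0][0] = -1.
Step 2: L[1][1] = √(9) = 3.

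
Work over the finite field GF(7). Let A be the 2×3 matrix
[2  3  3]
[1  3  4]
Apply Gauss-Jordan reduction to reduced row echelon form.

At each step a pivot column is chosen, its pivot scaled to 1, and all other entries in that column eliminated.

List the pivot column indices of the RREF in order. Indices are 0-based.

pivot columns: 0, 1

step 1: normalize row 0 (÷2) = (1, 5, 5)
  row 1: subtract 1×row0 = (0, 5, 6)
step 2: normalize row 1 (÷5) = (0, 1, 4)
  row 0: subtract 5×row1 = (1, 0, 6)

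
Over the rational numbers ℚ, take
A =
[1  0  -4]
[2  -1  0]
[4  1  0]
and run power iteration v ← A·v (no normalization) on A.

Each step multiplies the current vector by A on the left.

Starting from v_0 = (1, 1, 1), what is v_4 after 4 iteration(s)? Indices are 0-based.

v_0 = (1, 1, 1).
v_1 = A·v_0 = (-3, 1, 5).
v_2 = A·v_1 = (-23, -7, -11).
v_3 = A·v_2 = (21, -39, -99).
v_4 = A·v_3 = (417, 81, 45).

v_4 = (417, 81, 45)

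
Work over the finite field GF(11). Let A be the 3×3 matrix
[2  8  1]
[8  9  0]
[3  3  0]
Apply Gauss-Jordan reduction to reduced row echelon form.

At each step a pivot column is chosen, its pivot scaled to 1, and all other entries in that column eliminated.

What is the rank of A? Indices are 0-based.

[1] R0 /= 2  ⇒  (1, 4, 6)
     R1 -= 8·R0  ⇒  (0, 10, 7)
     R2 -= 3·R0  ⇒  (0, 2, 4)
[2] R1 /= 10  ⇒  (0, 1, 4)
     R0 -= 4·R1  ⇒  (1, 0, 1)
     R2 -= 2·R1  ⇒  (0, 0, 7)
[3] R2 /= 7  ⇒  (0, 0, 1)
     R0 -= 1·R2  ⇒  (1, 0, 0)
     R1 -= 4·R2  ⇒  (0, 1, 0)

rank = 3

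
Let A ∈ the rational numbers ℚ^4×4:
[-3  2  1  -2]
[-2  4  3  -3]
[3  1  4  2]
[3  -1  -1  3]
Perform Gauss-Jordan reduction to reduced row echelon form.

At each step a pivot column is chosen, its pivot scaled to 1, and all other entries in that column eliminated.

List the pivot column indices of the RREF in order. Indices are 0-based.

step 1: normalize row 0 (÷-3) = (1, -2/3, -1/3, 2/3)
  row 1: subtract -2×row0 = (0, 8/3, 7/3, -5/3)
  row 2: subtract 3×row0 = (0, 3, 5, 0)
  row 3: subtract 3×row0 = (0, 1, 0, 1)
step 2: normalize row 1 (÷8/3) = (0, 1, 7/8, -5/8)
  row 0: subtract -2/3×row1 = (1, 0, 1/4, 1/4)
  row 2: subtract 3×row1 = (0, 0, 19/8, 15/8)
  row 3: subtract 1×row1 = (0, 0, -7/8, 13/8)
step 3: normalize row 2 (÷19/8) = (0, 0, 1, 15/19)
  row 0: subtract 1/4×row2 = (1, 0, 0, 1/19)
  row 1: subtract 7/8×row2 = (0, 1, 0, -25/19)
  row 3: subtract -7/8×row2 = (0, 0, 0, 44/19)
step 4: normalize row 3 (÷44/19) = (0, 0, 0, 1)
  row 0: subtract 1/19×row3 = (1, 0, 0, 0)
  row 1: subtract -25/19×row3 = (0, 1, 0, 0)
  row 2: subtract 15/19×row3 = (0, 0, 1, 0)

pivot columns: 0, 1, 2, 3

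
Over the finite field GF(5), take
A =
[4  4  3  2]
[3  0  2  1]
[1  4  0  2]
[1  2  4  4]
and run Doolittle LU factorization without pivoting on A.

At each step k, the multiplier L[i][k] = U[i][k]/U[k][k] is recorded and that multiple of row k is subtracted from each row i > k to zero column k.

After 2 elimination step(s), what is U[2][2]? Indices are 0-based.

U[2][2] = 4

[col 0] pivot 4
  R1 -= 2*R0 → (0, 2, 1, 2)  (L[1][0] := 2)
  R2 -= 4*R0 → (0, 3, 3, 4)  (L[2][0] := 4)
  R3 -= 4*R0 → (0, 1, 2, 1)  (L[3][0] := 4)
[col 1] pivot 2
  R2 -= 4*R1 → (0, 0, 4, 1)  (L[2][1] := 4)
  R3 -= 3*R1 → (0, 0, 4, 0)  (L[3][1] := 3)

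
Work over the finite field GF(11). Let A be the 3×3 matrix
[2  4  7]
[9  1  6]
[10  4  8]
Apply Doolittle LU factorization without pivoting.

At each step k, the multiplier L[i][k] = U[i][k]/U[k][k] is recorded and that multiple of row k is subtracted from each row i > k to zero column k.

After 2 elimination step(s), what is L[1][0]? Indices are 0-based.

k=0: U[0][0]=2
  eliminate (1,0): mult=10, new row 1: (0, 5, 2); set L[1][0]=10
  eliminate (2,0): mult=5, new row 2: (0, 6, 6); set L[2][0]=5
k=1: U[1][1]=5
  eliminate (2,1): mult=10, new row 2: (0, 0, 8); set L[2][1]=10

L[1][0] = 10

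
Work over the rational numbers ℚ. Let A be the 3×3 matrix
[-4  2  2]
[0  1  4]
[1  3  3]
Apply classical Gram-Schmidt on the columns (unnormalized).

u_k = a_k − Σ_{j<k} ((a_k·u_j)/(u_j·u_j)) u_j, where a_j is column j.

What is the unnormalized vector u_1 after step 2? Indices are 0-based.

u_1 = (14/17, 1, 56/17)

Step 1: u_0 = a_0 = (-4, 0, 1).
Step 2: u_1 = a_1 − (-5/17)·u_0 = (14/17, 1, 56/17).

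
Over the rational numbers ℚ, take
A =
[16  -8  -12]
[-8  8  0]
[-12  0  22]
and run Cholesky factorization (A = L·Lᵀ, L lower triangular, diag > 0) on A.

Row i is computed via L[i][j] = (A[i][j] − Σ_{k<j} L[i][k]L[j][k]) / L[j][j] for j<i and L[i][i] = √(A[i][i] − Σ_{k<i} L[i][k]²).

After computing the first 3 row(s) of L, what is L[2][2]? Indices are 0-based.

L[2][2] = 2

Step 1: L[0][0] = √(16) = 4.
  L[1][0] = (-8) / L[0][0] = -2.
Step 2: L[1][1] = √(4) = 2.
  L[2][0] = (-12) / L[0][0] = -3.
  L[2][1] = (-6) / L[1][1] = -3.
Step 3: L[2][2] = √(4) = 2.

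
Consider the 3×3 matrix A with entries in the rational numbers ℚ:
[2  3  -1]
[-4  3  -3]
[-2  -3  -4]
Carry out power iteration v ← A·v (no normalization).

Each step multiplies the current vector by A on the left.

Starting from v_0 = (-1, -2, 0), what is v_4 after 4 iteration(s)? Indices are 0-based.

v_0 = (-1, -2, 0).
v_1 = A·v_0 = (-8, -2, 8).
v_2 = A·v_1 = (-30, 2, -10).
v_3 = A·v_2 = (-44, 156, 94).
v_4 = A·v_3 = (286, 362, -756).

v_4 = (286, 362, -756)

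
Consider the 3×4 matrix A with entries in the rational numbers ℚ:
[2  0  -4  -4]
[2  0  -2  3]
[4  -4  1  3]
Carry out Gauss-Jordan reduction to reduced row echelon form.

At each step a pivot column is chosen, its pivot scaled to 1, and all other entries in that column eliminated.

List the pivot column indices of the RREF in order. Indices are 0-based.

pivot columns: 0, 1, 2

pivot(0,0)=2: scale R0 → (1, 0, -2, -2)
  clear (1,0): R1 −= (2)R0 → (0, 0, 2, 7)
  clear (2,0): R2 −= (4)R0 → (0, -4, 9, 11)
pivot(1,1): swap R1↔R2
pivot(1,1)=-4: scale R1 → (0, 1, -9/4, -11/4)
pivot(2,2)=2: scale R2 → (0, 0, 1, 7/2)
  clear (0,2): R0 −= (-2)R2 → (1, 0, 0, 5)
  clear (1,2): R1 −= (-9/4)R2 → (0, 1, 0, 41/8)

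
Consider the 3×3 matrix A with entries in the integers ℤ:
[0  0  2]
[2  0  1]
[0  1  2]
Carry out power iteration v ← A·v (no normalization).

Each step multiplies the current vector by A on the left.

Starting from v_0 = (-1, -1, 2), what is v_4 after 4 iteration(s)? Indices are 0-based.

v_0 = (-1, -1, 2).
v_1 = A·v_0 = (4, 0, 3).
v_2 = A·v_1 = (6, 11, 6).
v_3 = A·v_2 = (12, 18, 23).
v_4 = A·v_3 = (46, 47, 64).

v_4 = (46, 47, 64)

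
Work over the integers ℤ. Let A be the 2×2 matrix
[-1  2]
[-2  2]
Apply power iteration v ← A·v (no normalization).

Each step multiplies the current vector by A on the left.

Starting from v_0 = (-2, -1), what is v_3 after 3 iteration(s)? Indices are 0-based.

v_0 = (-2, -1).
v_1 = A·v_0 = (0, 2).
v_2 = A·v_1 = (4, 4).
v_3 = A·v_2 = (4, 0).

v_3 = (4, 0)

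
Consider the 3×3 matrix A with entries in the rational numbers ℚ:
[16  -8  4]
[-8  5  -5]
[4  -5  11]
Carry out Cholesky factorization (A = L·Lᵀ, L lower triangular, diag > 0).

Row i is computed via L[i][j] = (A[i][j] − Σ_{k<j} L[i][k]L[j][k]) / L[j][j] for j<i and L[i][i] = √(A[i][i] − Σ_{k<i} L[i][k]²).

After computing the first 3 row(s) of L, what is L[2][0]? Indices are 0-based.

L[2][0] = 1

Step 1: L[0][0] = √(16) = 4.
  L[1][0] = (-8) / L[0][0] = -2.
Step 2: L[1][1] = √(1) = 1.
  L[2][0] = (4) / L[0][0] = 1.
  L[2][1] = (-3) / L[1][1] = -3.
Step 3: L[2][2] = √(1) = 1.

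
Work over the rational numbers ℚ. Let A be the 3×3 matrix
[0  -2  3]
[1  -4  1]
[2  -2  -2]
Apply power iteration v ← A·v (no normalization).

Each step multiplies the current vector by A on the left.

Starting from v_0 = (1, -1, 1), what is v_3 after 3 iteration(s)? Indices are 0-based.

v_3 = (16, 56, 34)

v_0 = (1, -1, 1).
v_1 = A·v_0 = (5, 6, 2).
v_2 = A·v_1 = (-6, -17, -6).
v_3 = A·v_2 = (16, 56, 34).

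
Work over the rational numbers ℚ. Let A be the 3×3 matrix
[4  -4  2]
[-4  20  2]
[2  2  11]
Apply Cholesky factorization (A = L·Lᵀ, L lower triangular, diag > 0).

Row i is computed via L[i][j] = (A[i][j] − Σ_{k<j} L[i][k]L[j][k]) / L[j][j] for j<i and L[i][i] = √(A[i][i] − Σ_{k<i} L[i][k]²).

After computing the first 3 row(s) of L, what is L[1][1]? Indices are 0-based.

L[1][1] = 4

Step 1: L[0][0] = √(4) = 2.
  L[1][0] = (-4) / L[0][0] = -2.
Step 2: L[1][1] = √(16) = 4.
  L[2][0] = (2) / L[0][0] = 1.
  L[2][1] = (4) / L[1][1] = 1.
Step 3: L[2][2] = √(9) = 3.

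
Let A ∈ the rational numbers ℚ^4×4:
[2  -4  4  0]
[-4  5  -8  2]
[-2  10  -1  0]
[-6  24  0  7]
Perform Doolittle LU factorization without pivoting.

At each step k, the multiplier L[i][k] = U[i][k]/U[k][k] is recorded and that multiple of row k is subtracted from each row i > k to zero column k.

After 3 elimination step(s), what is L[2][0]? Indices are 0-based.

Step 1: pivot at (0,0) is 2.
  row1 ← row1 − (-2)·row0  ⇒  L[1][0]=-2, U row1=(0, -3, 0, 2)
  row2 ← row2 − (-1)·row0  ⇒  L[2][0]=-1, U row2=(0, 6, 3, 0)
  row3 ← row3 − (-3)·row0  ⇒  L[3][0]=-3, U row3=(0, 12, 12, 7)
Step 2: pivot at (1,1) is -3.
  row2 ← row2 − (-2)·row1  ⇒  L[2][1]=-2, U row2=(0, 0, 3, 4)
  row3 ← row3 − (-4)·row1  ⇒  L[3][1]=-4, U row3=(0, 0, 12, 15)
Step 3: pivot at (2,2) is 3.
  row3 ← row3 − (4)·row2  ⇒  L[3][2]=4, U row3=(0, 0, 0, -1)

L[2][0] = -1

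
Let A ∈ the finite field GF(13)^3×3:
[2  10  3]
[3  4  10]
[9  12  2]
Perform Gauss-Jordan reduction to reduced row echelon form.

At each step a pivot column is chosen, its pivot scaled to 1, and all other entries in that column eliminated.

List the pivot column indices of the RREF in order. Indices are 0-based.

pivot columns: 0, 1, 2

step 1: normalize row 0 (÷2) = (1, 5, 8)
  row 1: subtract 3×row0 = (0, 2, 12)
  row 2: subtract 9×row0 = (0, 6, 8)
step 2: normalize row 1 (÷2) = (0, 1, 6)
  row 0: subtract 5×row1 = (1, 0, 4)
  row 2: subtract 6×row1 = (0, 0, 11)
step 3: normalize row 2 (÷11) = (0, 0, 1)
  row 0: subtract 4×row2 = (1, 0, 0)
  row 1: subtract 6×row2 = (0, 1, 0)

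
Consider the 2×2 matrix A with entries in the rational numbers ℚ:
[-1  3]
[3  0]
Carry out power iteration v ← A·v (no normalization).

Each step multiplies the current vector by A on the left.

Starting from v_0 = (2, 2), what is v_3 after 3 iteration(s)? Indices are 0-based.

v_0 = (2, 2).
v_1 = A·v_0 = (4, 6).
v_2 = A·v_1 = (14, 12).
v_3 = A·v_2 = (22, 42).

v_3 = (22, 42)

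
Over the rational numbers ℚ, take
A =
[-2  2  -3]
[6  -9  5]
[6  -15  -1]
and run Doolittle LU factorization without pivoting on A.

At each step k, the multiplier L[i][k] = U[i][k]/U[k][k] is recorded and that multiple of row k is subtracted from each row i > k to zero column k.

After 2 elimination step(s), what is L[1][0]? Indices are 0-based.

L[1][0] = -3

Step 1: pivot at (0,0) is -2.
  row1 ← row1 − (-3)·row0  ⇒  L[1][0]=-3, U row1=(0, -3, -4)
  row2 ← row2 − (-3)·row0  ⇒  L[2][0]=-3, U row2=(0, -9, -10)
Step 2: pivot at (1,1) is -3.
  row2 ← row2 − (3)·row1  ⇒  L[2][1]=3, U row2=(0, 0, 2)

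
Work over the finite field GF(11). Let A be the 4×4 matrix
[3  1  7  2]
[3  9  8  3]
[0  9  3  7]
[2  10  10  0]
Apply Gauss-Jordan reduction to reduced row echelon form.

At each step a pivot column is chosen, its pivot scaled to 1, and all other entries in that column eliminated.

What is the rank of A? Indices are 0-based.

rank = 4

[1] R0 /= 3  ⇒  (1, 4, 6, 8)
     R1 -= 3·R0  ⇒  (0, 8, 1, 1)
     R3 -= 2·R0  ⇒  (0, 2, 9, 6)
[2] R1 /= 8  ⇒  (0, 1, 7, 7)
     R0 -= 4·R1  ⇒  (1, 0, 0, 2)
     R2 -= 9·R1  ⇒  (0, 0, 6, 10)
     R3 -= 2·R1  ⇒  (0, 0, 6, 3)
[3] R2 /= 6  ⇒  (0, 0, 1, 9)
     R1 -= 7·R2  ⇒  (0, 1, 0, 10)
     R3 -= 6·R2  ⇒  (0, 0, 0, 4)
[4] R3 /= 4  ⇒  (0, 0, 0, 1)
     R0 -= 2·R3  ⇒  (1, 0, 0, 0)
     R1 -= 10·R3  ⇒  (0, 1, 0, 0)
     R2 -= 9·R3  ⇒  (0, 0, 1, 0)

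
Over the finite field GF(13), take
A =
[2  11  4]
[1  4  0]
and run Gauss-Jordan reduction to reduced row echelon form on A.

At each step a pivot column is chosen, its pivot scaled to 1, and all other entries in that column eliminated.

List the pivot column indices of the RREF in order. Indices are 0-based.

[1] R0 /= 2  ⇒  (1, 12, 2)
     R1 -= 1·R0  ⇒  (0, 5, 11)
[2] R1 /= 5  ⇒  (0, 1, 10)
     R0 -= 12·R1  ⇒  (1, 0, 12)

pivot columns: 0, 1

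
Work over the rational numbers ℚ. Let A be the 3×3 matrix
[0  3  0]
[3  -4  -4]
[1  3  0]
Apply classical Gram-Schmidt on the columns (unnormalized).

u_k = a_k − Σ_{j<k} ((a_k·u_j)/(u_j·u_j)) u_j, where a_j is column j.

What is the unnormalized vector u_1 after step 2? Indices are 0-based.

Step 1: u_0 = a_0 = (0, 3, 1).
Step 2: u_1 = a_1 − (-9/10)·u_0 = (3, -13/10, 39/10).

u_1 = (3, -13/10, 39/10)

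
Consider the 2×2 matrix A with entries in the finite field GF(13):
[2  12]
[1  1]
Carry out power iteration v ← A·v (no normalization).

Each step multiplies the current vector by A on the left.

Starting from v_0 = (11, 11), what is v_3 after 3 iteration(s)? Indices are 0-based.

v_3 = (6, 7)

v_0 = (11, 11).
v_1 = A·v_0 = (11, 9).
v_2 = A·v_1 = (0, 7).
v_3 = A·v_2 = (6, 7).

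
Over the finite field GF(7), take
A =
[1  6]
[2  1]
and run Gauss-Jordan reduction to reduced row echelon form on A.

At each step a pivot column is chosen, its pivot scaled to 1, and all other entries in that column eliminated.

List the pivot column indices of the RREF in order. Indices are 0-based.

step 1: normalize row 0 (÷1) = (1, 6)
  row 1: subtract 2×row0 = (0, 3)
step 2: normalize row 1 (÷3) = (0, 1)
  row 0: subtract 6×row1 = (1, 0)

pivot columns: 0, 1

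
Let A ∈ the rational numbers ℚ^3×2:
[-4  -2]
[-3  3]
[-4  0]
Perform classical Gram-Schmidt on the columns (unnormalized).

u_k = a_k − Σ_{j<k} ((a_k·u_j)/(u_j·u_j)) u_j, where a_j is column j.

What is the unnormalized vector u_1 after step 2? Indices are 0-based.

u_1 = (-86/41, 120/41, -4/41)

Step 1: u_0 = a_0 = (-4, -3, -4).
Step 2: u_1 = a_1 − (-1/41)·u_0 = (-86/41, 120/41, -4/41).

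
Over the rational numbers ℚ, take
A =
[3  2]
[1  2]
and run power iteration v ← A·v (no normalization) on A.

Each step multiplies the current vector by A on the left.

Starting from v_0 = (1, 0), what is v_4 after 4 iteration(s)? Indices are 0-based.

v_4 = (171, 85)

v_0 = (1, 0).
v_1 = A·v_0 = (3, 1).
v_2 = A·v_1 = (11, 5).
v_3 = A·v_2 = (43, 21).
v_4 = A·v_3 = (171, 85).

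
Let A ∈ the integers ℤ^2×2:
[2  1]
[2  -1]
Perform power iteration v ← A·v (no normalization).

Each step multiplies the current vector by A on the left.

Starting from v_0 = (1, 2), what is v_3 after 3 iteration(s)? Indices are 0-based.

v_0 = (1, 2).
v_1 = A·v_0 = (4, 0).
v_2 = A·v_1 = (8, 8).
v_3 = A·v_2 = (24, 8).

v_3 = (24, 8)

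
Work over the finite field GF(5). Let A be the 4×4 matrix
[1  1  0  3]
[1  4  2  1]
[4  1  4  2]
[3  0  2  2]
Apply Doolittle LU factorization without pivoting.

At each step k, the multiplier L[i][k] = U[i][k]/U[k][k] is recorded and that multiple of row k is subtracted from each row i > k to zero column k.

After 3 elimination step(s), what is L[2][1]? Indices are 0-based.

L[2][1] = 4

[col 0] pivot 1
  R1 -= 1*R0 → (0, 3, 2, 3)  (L[1][0] := 1)
  R2 -= 4*R0 → (0, 2, 4, 0)  (L[2][0] := 4)
  R3 -= 3*R0 → (0, 2, 2, 3)  (L[3][0] := 3)
[col 1] pivot 3
  R2 -= 4*R1 → (0, 0, 1, 3)  (L[2][1] := 4)
  R3 -= 4*R1 → (0, 0, 4, 1)  (L[3][1] := 4)
[col 2] pivot 1
  R3 -= 4*R2 → (0, 0, 0, 4)  (L[3][2] := 4)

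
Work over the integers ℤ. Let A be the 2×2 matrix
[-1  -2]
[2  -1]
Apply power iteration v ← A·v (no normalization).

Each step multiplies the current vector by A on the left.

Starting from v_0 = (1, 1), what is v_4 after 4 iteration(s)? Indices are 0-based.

v_0 = (1, 1).
v_1 = A·v_0 = (-3, 1).
v_2 = A·v_1 = (1, -7).
v_3 = A·v_2 = (13, 9).
v_4 = A·v_3 = (-31, 17).

v_4 = (-31, 17)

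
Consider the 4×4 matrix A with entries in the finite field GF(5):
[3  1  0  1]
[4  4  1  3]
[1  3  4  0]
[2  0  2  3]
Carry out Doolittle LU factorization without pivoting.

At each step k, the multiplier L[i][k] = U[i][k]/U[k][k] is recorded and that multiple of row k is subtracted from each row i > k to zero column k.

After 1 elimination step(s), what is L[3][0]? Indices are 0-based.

L[3][0] = 4

k=0: U[0][0]=3
  eliminate (1,0): mult=3, new row 1: (0, 1, 1, 0); set L[1][0]=3
  eliminate (2,0): mult=2, new row 2: (0, 1, 4, 3); set L[2][0]=2
  eliminate (3,0): mult=4, new row 3: (0, 1, 2, 4); set L[3][0]=4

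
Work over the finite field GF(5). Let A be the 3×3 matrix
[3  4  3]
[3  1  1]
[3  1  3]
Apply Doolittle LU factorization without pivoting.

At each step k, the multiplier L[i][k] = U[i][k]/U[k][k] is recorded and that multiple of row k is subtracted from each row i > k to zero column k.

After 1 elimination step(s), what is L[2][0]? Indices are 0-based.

k=0: U[0][0]=3
  eliminate (1,0): mult=1, new row 1: (0, 2, 3); set L[1][0]=1
  eliminate (2,0): mult=1, new row 2: (0, 2, 0); set L[2][0]=1

L[2][0] = 1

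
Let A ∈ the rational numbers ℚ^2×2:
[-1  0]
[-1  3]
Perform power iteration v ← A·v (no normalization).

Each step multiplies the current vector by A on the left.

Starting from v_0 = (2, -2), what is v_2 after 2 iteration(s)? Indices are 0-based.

v_0 = (2, -2).
v_1 = A·v_0 = (-2, -8).
v_2 = A·v_1 = (2, -22).

v_2 = (2, -22)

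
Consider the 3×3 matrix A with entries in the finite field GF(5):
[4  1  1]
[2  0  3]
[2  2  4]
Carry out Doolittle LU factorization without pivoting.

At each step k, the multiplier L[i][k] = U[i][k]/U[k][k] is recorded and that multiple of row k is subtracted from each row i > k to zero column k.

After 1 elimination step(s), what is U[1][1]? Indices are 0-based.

U[1][1] = 2

[col 0] pivot 4
  R1 -= 3*R0 → (0, 2, 0)  (L[1][0] := 3)
  R2 -= 3*R0 → (0, 4, 1)  (L[2][0] := 3)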